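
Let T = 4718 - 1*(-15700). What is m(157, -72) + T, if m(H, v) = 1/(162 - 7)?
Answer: 3164791/155 ≈ 20418.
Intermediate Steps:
m(H, v) = 1/155
T = 20418 (T = 4718 + 15700 = 20418)
m(157, -72) + T = 1/155 + 20418 = 3164791/155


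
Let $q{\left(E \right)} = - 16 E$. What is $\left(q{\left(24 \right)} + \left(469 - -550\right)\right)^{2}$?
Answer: $403225$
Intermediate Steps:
$\left(q{\left(24 \right)} + \left(469 - -550\right)\right)^{2} = \left(\left(-16\right) 24 + \left(469 - -550\right)\right)^{2} = \left(-384 + \left(469 + 550\right)\right)^{2} = \left(-384 + 1019\right)^{2} = 635^{2} = 403225$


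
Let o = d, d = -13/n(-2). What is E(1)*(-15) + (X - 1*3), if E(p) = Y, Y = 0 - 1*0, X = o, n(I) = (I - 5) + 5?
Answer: 7/2 ≈ 3.5000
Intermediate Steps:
n(I) = I (n(I) = (-5 + I) + 5 = I)
d = 13/2 (d = -13/(-2) = -13*(-½) = 13/2 ≈ 6.5000)
o = 13/2 ≈ 6.5000
X = 13/2 ≈ 6.5000
Y = 0 (Y = 0 + 0 = 0)
E(p) = 0
E(1)*(-15) + (X - 1*3) = 0*(-15) + (13/2 - 1*3) = 0 + (13/2 - 3) = 0 + 7/2 = 7/2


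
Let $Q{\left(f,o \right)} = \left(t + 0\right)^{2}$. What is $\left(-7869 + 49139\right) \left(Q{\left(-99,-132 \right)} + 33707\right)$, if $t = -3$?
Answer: $1391459320$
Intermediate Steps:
$Q{\left(f,o \right)} = 9$ ($Q{\left(f,o \right)} = \left(-3 + 0\right)^{2} = \left(-3\right)^{2} = 9$)
$\left(-7869 + 49139\right) \left(Q{\left(-99,-132 \right)} + 33707\right) = \left(-7869 + 49139\right) \left(9 + 33707\right) = 41270 \cdot 33716 = 1391459320$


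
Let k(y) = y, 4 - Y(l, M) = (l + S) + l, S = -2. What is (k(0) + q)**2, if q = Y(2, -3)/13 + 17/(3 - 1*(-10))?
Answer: 361/169 ≈ 2.1361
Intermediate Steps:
Y(l, M) = 6 - 2*l (Y(l, M) = 4 - ((l - 2) + l) = 4 - ((-2 + l) + l) = 4 - (-2 + 2*l) = 4 + (2 - 2*l) = 6 - 2*l)
q = 19/13 (q = (6 - 2*2)/13 + 17/(3 - 1*(-10)) = (6 - 4)*(1/13) + 17/(3 + 10) = 2*(1/13) + 17/13 = 2/13 + 17*(1/13) = 2/13 + 17/13 = 19/13 ≈ 1.4615)
(k(0) + q)**2 = (0 + 19/13)**2 = (19/13)**2 = 361/169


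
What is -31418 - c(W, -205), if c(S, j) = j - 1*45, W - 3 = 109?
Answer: -31168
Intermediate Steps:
W = 112 (W = 3 + 109 = 112)
c(S, j) = -45 + j (c(S, j) = j - 45 = -45 + j)
-31418 - c(W, -205) = -31418 - (-45 - 205) = -31418 - 1*(-250) = -31418 + 250 = -31168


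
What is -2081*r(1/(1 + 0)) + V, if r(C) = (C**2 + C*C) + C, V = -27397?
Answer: -33640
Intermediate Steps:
r(C) = C + 2*C**2 (r(C) = (C**2 + C**2) + C = 2*C**2 + C = C + 2*C**2)
-2081*r(1/(1 + 0)) + V = -2081*(1 + 2/(1 + 0))/(1 + 0) - 27397 = -2081*(1 + 2/1)/1 - 27397 = -2081*(1 + 2*1) - 27397 = -2081*(1 + 2) - 27397 = -2081*3 - 27397 = -6243 - 27397 = -33640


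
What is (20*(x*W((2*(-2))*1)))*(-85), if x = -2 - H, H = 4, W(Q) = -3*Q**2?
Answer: -489600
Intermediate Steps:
x = -6 (x = -2 - 1*4 = -2 - 4 = -6)
(20*(x*W((2*(-2))*1)))*(-85) = (20*(-(-18)*((2*(-2))*1)**2))*(-85) = (20*(-(-18)*(-4*1)**2))*(-85) = (20*(-(-18)*(-4)**2))*(-85) = (20*(-(-18)*16))*(-85) = (20*(-6*(-48)))*(-85) = (20*288)*(-85) = 5760*(-85) = -489600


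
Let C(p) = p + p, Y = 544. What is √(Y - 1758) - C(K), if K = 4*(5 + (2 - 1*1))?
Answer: -48 + I*√1214 ≈ -48.0 + 34.843*I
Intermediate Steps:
K = 24 (K = 4*(5 + (2 - 1)) = 4*(5 + 1) = 4*6 = 24)
C(p) = 2*p
√(Y - 1758) - C(K) = √(544 - 1758) - 2*24 = √(-1214) - 1*48 = I*√1214 - 48 = -48 + I*√1214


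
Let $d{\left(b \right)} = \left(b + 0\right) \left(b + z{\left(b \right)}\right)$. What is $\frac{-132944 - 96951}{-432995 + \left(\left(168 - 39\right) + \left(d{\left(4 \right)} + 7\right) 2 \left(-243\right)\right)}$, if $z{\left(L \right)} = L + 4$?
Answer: $\frac{229895}{459596} \approx 0.50021$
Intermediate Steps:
$z{\left(L \right)} = 4 + L$
$d{\left(b \right)} = b \left(4 + 2 b\right)$ ($d{\left(b \right)} = \left(b + 0\right) \left(b + \left(4 + b\right)\right) = b \left(4 + 2 b\right)$)
$\frac{-132944 - 96951}{-432995 + \left(\left(168 - 39\right) + \left(d{\left(4 \right)} + 7\right) 2 \left(-243\right)\right)} = \frac{-132944 - 96951}{-432995 + \left(\left(168 - 39\right) + \left(2 \cdot 4 \left(2 + 4\right) + 7\right) 2 \left(-243\right)\right)} = - \frac{229895}{-432995 + \left(\left(168 - 39\right) + \left(2 \cdot 4 \cdot 6 + 7\right) 2 \left(-243\right)\right)} = - \frac{229895}{-432995 + \left(129 + \left(48 + 7\right) 2 \left(-243\right)\right)} = - \frac{229895}{-432995 + \left(129 + 55 \cdot 2 \left(-243\right)\right)} = - \frac{229895}{-432995 + \left(129 + 110 \left(-243\right)\right)} = - \frac{229895}{-432995 + \left(129 - 26730\right)} = - \frac{229895}{-432995 - 26601} = - \frac{229895}{-459596} = \left(-229895\right) \left(- \frac{1}{459596}\right) = \frac{229895}{459596}$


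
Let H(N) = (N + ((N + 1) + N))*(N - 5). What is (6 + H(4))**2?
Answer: 49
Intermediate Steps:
H(N) = (1 + 3*N)*(-5 + N) (H(N) = (N + ((1 + N) + N))*(-5 + N) = (N + (1 + 2*N))*(-5 + N) = (1 + 3*N)*(-5 + N))
(6 + H(4))**2 = (6 + (-5 - 14*4 + 3*4**2))**2 = (6 + (-5 - 56 + 3*16))**2 = (6 + (-5 - 56 + 48))**2 = (6 - 13)**2 = (-7)**2 = 49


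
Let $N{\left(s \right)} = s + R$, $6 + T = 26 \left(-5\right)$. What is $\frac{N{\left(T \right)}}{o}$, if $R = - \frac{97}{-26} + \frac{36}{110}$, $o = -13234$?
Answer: $\frac{188677}{18924620} \approx 0.0099699$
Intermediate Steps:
$T = -136$ ($T = -6 + 26 \left(-5\right) = -6 - 130 = -136$)
$R = \frac{5803}{1430}$ ($R = \left(-97\right) \left(- \frac{1}{26}\right) + 36 \cdot \frac{1}{110} = \frac{97}{26} + \frac{18}{55} = \frac{5803}{1430} \approx 4.058$)
$N{\left(s \right)} = \frac{5803}{1430} + s$ ($N{\left(s \right)} = s + \frac{5803}{1430} = \frac{5803}{1430} + s$)
$\frac{N{\left(T \right)}}{o} = \frac{\frac{5803}{1430} - 136}{-13234} = \left(- \frac{188677}{1430}\right) \left(- \frac{1}{13234}\right) = \frac{188677}{18924620}$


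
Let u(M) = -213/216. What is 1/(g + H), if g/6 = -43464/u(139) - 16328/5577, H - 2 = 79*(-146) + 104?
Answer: 10153/2568825228 ≈ 3.9524e-6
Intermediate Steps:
u(M) = -71/72 (u(M) = -213*1/216 = -71/72)
H = -11428 (H = 2 + (79*(-146) + 104) = 2 + (-11534 + 104) = 2 - 11430 = -11428)
g = 2684853712/10153 (g = 6*(-43464/(-71/72) - 16328/5577) = 6*(-43464*(-72/71) - 16328*1/5577) = 6*(3129408/71 - 1256/429) = 6*(1342426856/30459) = 2684853712/10153 ≈ 2.6444e+5)
1/(g + H) = 1/(2684853712/10153 - 11428) = 1/(2568825228/10153) = 10153/2568825228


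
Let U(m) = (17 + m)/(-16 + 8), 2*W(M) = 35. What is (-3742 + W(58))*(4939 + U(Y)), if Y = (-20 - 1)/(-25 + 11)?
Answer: -588374163/32 ≈ -1.8387e+7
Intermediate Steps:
W(M) = 35/2 (W(M) = (½)*35 = 35/2)
Y = 3/2 (Y = -21/(-14) = -21*(-1/14) = 3/2 ≈ 1.5000)
U(m) = -17/8 - m/8 (U(m) = (17 + m)/(-8) = (17 + m)*(-⅛) = -17/8 - m/8)
(-3742 + W(58))*(4939 + U(Y)) = (-3742 + 35/2)*(4939 + (-17/8 - ⅛*3/2)) = -7449*(4939 + (-17/8 - 3/16))/2 = -7449*(4939 - 37/16)/2 = -7449/2*78987/16 = -588374163/32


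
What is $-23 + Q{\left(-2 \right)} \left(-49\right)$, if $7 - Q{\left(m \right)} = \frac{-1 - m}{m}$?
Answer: $- \frac{781}{2} \approx -390.5$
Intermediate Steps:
$Q{\left(m \right)} = 7 - \frac{-1 - m}{m}$
$-23 + Q{\left(-2 \right)} \left(-49\right) = -23 + \left(8 + \frac{1}{-2}\right) \left(-49\right) = -23 + \left(8 - \frac{1}{2}\right) \left(-49\right) = -23 + \frac{15}{2} \left(-49\right) = -23 - \frac{735}{2} = - \frac{781}{2}$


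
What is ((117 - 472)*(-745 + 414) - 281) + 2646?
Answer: 119870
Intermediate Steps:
((117 - 472)*(-745 + 414) - 281) + 2646 = (-355*(-331) - 281) + 2646 = (117505 - 281) + 2646 = 117224 + 2646 = 119870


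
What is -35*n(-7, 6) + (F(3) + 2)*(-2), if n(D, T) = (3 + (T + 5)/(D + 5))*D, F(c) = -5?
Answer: -1213/2 ≈ -606.50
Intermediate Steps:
n(D, T) = D*(3 + (5 + T)/(5 + D)) (n(D, T) = (3 + (5 + T)/(5 + D))*D = D*(3 + (5 + T)/(5 + D)))
-35*n(-7, 6) + (F(3) + 2)*(-2) = -(-245)*(20 + 6 + 3*(-7))/(5 - 7) + (-5 + 2)*(-2) = -(-245)*(20 + 6 - 21)/(-2) - 3*(-2) = -(-245)*(-1)*5/2 + 6 = -35*35/2 + 6 = -1225/2 + 6 = -1213/2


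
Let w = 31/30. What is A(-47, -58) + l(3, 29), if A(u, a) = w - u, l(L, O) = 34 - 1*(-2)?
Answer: 2521/30 ≈ 84.033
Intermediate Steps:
w = 31/30 (w = 31*(1/30) = 31/30 ≈ 1.0333)
l(L, O) = 36 (l(L, O) = 34 + 2 = 36)
A(u, a) = 31/30 - u
A(-47, -58) + l(3, 29) = (31/30 - 1*(-47)) + 36 = (31/30 + 47) + 36 = 1441/30 + 36 = 2521/30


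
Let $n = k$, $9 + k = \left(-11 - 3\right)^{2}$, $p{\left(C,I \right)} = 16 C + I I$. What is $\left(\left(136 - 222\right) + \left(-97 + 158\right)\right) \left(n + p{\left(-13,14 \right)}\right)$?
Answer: $-4375$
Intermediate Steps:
$p{\left(C,I \right)} = I^{2} + 16 C$ ($p{\left(C,I \right)} = 16 C + I^{2} = I^{2} + 16 C$)
$k = 187$ ($k = -9 + \left(-11 - 3\right)^{2} = -9 + \left(-14\right)^{2} = -9 + 196 = 187$)
$n = 187$
$\left(\left(136 - 222\right) + \left(-97 + 158\right)\right) \left(n + p{\left(-13,14 \right)}\right) = \left(\left(136 - 222\right) + \left(-97 + 158\right)\right) \left(187 + \left(14^{2} + 16 \left(-13\right)\right)\right) = \left(\left(136 - 222\right) + 61\right) \left(187 + \left(196 - 208\right)\right) = \left(-86 + 61\right) \left(187 - 12\right) = \left(-25\right) 175 = -4375$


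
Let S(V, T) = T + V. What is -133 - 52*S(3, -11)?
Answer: 283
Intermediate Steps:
-133 - 52*S(3, -11) = -133 - 52*(-11 + 3) = -133 - 52*(-8) = -133 + 416 = 283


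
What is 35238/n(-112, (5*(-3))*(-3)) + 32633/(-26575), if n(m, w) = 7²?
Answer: 133550119/186025 ≈ 717.92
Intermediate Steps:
n(m, w) = 49
35238/n(-112, (5*(-3))*(-3)) + 32633/(-26575) = 35238/49 + 32633/(-26575) = 35238*(1/49) + 32633*(-1/26575) = 5034/7 - 32633/26575 = 133550119/186025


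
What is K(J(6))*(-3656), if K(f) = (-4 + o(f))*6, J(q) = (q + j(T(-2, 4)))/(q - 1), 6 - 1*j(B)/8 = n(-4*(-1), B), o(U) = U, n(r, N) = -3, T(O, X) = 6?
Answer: -1272288/5 ≈ -2.5446e+5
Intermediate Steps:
j(B) = 72 (j(B) = 48 - 8*(-3) = 48 + 24 = 72)
J(q) = (72 + q)/(-1 + q) (J(q) = (q + 72)/(q - 1) = (72 + q)/(-1 + q))
K(f) = -24 + 6*f (K(f) = (-4 + f)*6 = -24 + 6*f)
K(J(6))*(-3656) = (-24 + 6*((72 + 6)/(-1 + 6)))*(-3656) = (-24 + 6*(78/5))*(-3656) = (-24 + 468/5)*(-3656) = (348/5)*(-3656) = -1272288/5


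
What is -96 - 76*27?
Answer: -2148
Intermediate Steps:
-96 - 76*27 = -96 - 2052 = -2148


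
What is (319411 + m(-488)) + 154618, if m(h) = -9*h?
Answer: 478421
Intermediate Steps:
(319411 + m(-488)) + 154618 = (319411 - 9*(-488)) + 154618 = (319411 + 4392) + 154618 = 323803 + 154618 = 478421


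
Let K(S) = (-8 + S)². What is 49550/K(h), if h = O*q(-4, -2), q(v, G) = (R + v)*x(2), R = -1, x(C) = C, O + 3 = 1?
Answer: 24775/72 ≈ 344.10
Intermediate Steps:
O = -2 (O = -3 + 1 = -2)
q(v, G) = -2 + 2*v (q(v, G) = (-1 + v)*2 = -2 + 2*v)
h = 20 (h = -2*(-2 + 2*(-4)) = -2*(-2 - 8) = -2*(-10) = 20)
49550/K(h) = 49550/((-8 + 20)²) = 49550/(12²) = 49550/144 = 49550*(1/144) = 24775/72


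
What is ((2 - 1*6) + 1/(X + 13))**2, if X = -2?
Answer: 1849/121 ≈ 15.281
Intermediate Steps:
((2 - 1*6) + 1/(X + 13))**2 = ((2 - 1*6) + 1/(-2 + 13))**2 = ((2 - 6) + 1/11)**2 = (-4 + 1/11)**2 = (-43/11)**2 = 1849/121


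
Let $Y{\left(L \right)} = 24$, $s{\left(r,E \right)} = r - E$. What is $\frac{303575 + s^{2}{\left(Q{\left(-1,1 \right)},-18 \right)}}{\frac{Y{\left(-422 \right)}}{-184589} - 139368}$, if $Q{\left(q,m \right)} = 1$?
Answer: $- \frac{584408774}{267977081} \approx -2.1808$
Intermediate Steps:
$\frac{303575 + s^{2}{\left(Q{\left(-1,1 \right)},-18 \right)}}{\frac{Y{\left(-422 \right)}}{-184589} - 139368} = \frac{303575 + \left(1 - -18\right)^{2}}{\frac{24}{-184589} - 139368} = \frac{303575 + \left(1 + 18\right)^{2}}{24 \left(- \frac{1}{184589}\right) - 139368} = \frac{303575 + 19^{2}}{- \frac{24}{184589} - 139368} = \frac{303575 + 361}{- \frac{25725799776}{184589}} = 303936 \left(- \frac{184589}{25725799776}\right) = - \frac{584408774}{267977081}$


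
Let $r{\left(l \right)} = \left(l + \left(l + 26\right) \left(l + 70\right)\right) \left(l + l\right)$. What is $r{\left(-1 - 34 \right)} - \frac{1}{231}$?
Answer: $\frac{5659499}{231} \approx 24500.0$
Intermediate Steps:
$r{\left(l \right)} = 2 l \left(l + \left(26 + l\right) \left(70 + l\right)\right)$ ($r{\left(l \right)} = \left(l + \left(26 + l\right) \left(70 + l\right)\right) 2 l = 2 l \left(l + \left(26 + l\right) \left(70 + l\right)\right)$)
$r{\left(-1 - 34 \right)} - \frac{1}{231} = 2 \left(-1 - 34\right) \left(1820 + \left(-1 - 34\right)^{2} + 97 \left(-1 - 34\right)\right) - \frac{1}{231} = 2 \left(-35\right) \left(1820 + \left(-35\right)^{2} + 97 \left(-35\right)\right) - \frac{1}{231} = 2 \left(-35\right) \left(1820 + 1225 - 3395\right) - \frac{1}{231} = 2 \left(-35\right) \left(-350\right) - \frac{1}{231} = 24500 - \frac{1}{231} = \frac{5659499}{231}$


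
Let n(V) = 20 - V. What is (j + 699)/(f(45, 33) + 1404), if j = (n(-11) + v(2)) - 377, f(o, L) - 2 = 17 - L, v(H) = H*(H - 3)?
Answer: 351/1390 ≈ 0.25252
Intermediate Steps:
v(H) = H*(-3 + H)
f(o, L) = 19 - L (f(o, L) = 2 + (17 - L) = 19 - L)
j = -348 (j = ((20 - 1*(-11)) + 2*(-3 + 2)) - 377 = ((20 + 11) + 2*(-1)) - 377 = (31 - 2) - 377 = 29 - 377 = -348)
(j + 699)/(f(45, 33) + 1404) = (-348 + 699)/((19 - 1*33) + 1404) = 351/((19 - 33) + 1404) = 351/(-14 + 1404) = 351/1390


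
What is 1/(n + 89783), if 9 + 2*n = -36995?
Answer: 1/71281 ≈ 1.4029e-5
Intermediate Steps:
n = -18502 (n = -9/2 + (½)*(-36995) = -9/2 - 36995/2 = -18502)
1/(n + 89783) = 1/(-18502 + 89783) = 1/71281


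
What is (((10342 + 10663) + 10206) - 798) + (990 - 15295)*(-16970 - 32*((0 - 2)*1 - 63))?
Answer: 213031863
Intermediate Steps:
(((10342 + 10663) + 10206) - 798) + (990 - 15295)*(-16970 - 32*((0 - 2)*1 - 63)) = ((21005 + 10206) - 798) - 14305*(-16970 - 32*(-2*1 - 63)) = (31211 - 798) - 14305*(-16970 - 32*(-2 - 63)) = 30413 - 14305*(-16970 - 32*(-65)) = 30413 - 14305*(-16970 + 2080) = 30413 - 14305*(-14890) = 30413 + 213001450 = 213031863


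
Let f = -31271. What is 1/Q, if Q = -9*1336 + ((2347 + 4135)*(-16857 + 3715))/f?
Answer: -31271/290816060 ≈ -0.00010753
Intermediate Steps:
Q = -290816060/31271 (Q = -9*1336 + ((2347 + 4135)*(-16857 + 3715))/(-31271) = -12024 + (6482*(-13142))*(-1/31271) = -12024 - 85186444*(-1/31271) = -12024 + 85186444/31271 = -290816060/31271 ≈ -9299.9)
1/Q = 1/(-290816060/31271) = -31271/290816060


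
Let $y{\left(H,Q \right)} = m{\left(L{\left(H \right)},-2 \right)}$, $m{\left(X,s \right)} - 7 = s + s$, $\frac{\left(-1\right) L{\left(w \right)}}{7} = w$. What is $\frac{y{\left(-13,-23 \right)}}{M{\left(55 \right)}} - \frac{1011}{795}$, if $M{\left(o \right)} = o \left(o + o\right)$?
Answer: $- \frac{407611}{320650} \approx -1.2712$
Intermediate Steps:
$L{\left(w \right)} = - 7 w$
$m{\left(X,s \right)} = 7 + 2 s$ ($m{\left(X,s \right)} = 7 + \left(s + s\right) = 7 + 2 s$)
$M{\left(o \right)} = 2 o^{2}$ ($M{\left(o \right)} = o 2 o = 2 o^{2}$)
$y{\left(H,Q \right)} = 3$ ($y{\left(H,Q \right)} = 7 + 2 \left(-2\right) = 7 - 4 = 3$)
$\frac{y{\left(-13,-23 \right)}}{M{\left(55 \right)}} - \frac{1011}{795} = \frac{3}{2 \cdot 55^{2}} - \frac{1011}{795} = \frac{3}{2 \cdot 3025} - \frac{337}{265} = \frac{3}{6050} - \frac{337}{265} = - \frac{407611}{320650}$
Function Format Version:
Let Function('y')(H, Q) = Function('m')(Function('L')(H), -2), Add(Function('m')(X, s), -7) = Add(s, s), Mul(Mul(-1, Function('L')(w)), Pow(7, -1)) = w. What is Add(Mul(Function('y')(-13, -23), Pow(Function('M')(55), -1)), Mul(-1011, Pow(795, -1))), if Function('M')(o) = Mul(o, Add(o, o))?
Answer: Rational(-407611, 320650) ≈ -1.2712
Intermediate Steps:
Function('L')(w) = Mul(-7, w)
Function('m')(X, s) = Add(7, Mul(2, s)) (Function('m')(X, s) = Add(7, Add(s, s)) = Add(7, Mul(2, s)))
Function('M')(o) = Mul(2, Pow(o, 2)) (Function('M')(o) = Mul(o, Mul(2, o)) = Mul(2, Pow(o, 2)))
Function('y')(H, Q) = 3 (Function('y')(H, Q) = Add(7, Mul(2, -2)) = Add(7, -4) = 3)
Add(Mul(Function('y')(-13, -23), Pow(Function('M')(55), -1)), Mul(-1011, Pow(795, -1))) = Add(Mul(3, Pow(Mul(2, Pow(55, 2)), -1)), Mul(-1011, Pow(795, -1))) = Add(Mul(3, Pow(Mul(2, 3025), -1)), Mul(-1011, Rational(1, 795))) = Add(Mul(3, Pow(6050, -1)), Rational(-337, 265)) = Add(Mul(3, Rational(1, 6050)), Rational(-337, 265)) = Add(Rational(3, 6050), Rational(-337, 265)) = Rational(-407611, 320650)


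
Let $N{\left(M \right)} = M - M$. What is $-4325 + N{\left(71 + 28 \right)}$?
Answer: $-4325$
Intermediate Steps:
$N{\left(M \right)} = 0$
$-4325 + N{\left(71 + 28 \right)} = -4325 + 0 = -4325$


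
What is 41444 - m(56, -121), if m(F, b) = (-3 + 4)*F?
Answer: 41388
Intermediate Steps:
m(F, b) = F (m(F, b) = 1*F = F)
41444 - m(56, -121) = 41444 - 1*56 = 41444 - 56 = 41388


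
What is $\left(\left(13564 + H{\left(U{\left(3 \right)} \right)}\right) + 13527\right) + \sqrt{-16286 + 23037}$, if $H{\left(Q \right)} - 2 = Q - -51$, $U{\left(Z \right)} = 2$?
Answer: $27146 + \sqrt{6751} \approx 27228.0$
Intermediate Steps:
$H{\left(Q \right)} = 53 + Q$ ($H{\left(Q \right)} = 2 + \left(Q - -51\right) = 2 + \left(Q + 51\right) = 2 + \left(51 + Q\right) = 53 + Q$)
$\left(\left(13564 + H{\left(U{\left(3 \right)} \right)}\right) + 13527\right) + \sqrt{-16286 + 23037} = \left(\left(13564 + \left(53 + 2\right)\right) + 13527\right) + \sqrt{-16286 + 23037} = \left(\left(13564 + 55\right) + 13527\right) + \sqrt{6751} = \left(13619 + 13527\right) + \sqrt{6751} = 27146 + \sqrt{6751}$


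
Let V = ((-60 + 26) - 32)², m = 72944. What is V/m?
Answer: 1089/18236 ≈ 0.059717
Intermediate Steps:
V = 4356 (V = (-34 - 32)² = (-66)² = 4356)
V/m = 4356/72944 = 4356*(1/72944) = 1089/18236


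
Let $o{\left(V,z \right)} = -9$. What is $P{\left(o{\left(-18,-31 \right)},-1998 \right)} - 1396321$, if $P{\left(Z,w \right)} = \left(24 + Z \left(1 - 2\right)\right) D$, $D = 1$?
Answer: $-1396288$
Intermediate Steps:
$P{\left(Z,w \right)} = 24 - Z$ ($P{\left(Z,w \right)} = \left(24 + Z \left(1 - 2\right)\right) 1 = \left(24 + Z \left(-1\right)\right) 1 = \left(24 - Z\right) 1 = 24 - Z$)
$P{\left(o{\left(-18,-31 \right)},-1998 \right)} - 1396321 = \left(24 - -9\right) - 1396321 = \left(24 + 9\right) - 1396321 = 33 - 1396321 = -1396288$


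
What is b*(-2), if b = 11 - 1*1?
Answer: -20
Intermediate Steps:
b = 10 (b = 11 - 1 = 10)
b*(-2) = 10*(-2) = -20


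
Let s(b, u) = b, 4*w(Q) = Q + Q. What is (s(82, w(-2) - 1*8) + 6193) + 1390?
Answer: 7665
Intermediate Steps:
w(Q) = Q/2 (w(Q) = (Q + Q)/4 = (2*Q)/4 = Q/2)
(s(82, w(-2) - 1*8) + 6193) + 1390 = (82 + 6193) + 1390 = 6275 + 1390 = 7665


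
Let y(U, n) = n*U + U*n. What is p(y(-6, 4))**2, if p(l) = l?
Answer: 2304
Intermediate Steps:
y(U, n) = 2*U*n (y(U, n) = U*n + U*n = 2*U*n)
p(y(-6, 4))**2 = (2*(-6)*4)**2 = (-48)**2 = 2304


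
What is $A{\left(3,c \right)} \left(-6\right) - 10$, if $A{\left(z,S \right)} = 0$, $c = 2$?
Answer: $-10$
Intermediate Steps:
$A{\left(3,c \right)} \left(-6\right) - 10 = 0 \left(-6\right) - 10 = 0 - 10 = -10$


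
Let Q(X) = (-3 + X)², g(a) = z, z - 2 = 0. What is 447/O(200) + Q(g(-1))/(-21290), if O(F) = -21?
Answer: -3172217/149030 ≈ -21.286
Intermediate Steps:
z = 2 (z = 2 + 0 = 2)
g(a) = 2
447/O(200) + Q(g(-1))/(-21290) = 447/(-21) + (-3 + 2)²/(-21290) = 447*(-1/21) + (-1)²*(-1/21290) = -149/7 + 1*(-1/21290) = -149/7 - 1/21290 = -3172217/149030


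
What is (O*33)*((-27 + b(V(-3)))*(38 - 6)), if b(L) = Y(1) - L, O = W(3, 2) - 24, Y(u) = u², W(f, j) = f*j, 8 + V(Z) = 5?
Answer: 437184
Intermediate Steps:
V(Z) = -3 (V(Z) = -8 + 5 = -3)
O = -18 (O = 3*2 - 24 = 6 - 24 = -18)
b(L) = 1 - L (b(L) = 1² - L = 1 - L)
(O*33)*((-27 + b(V(-3)))*(38 - 6)) = (-18*33)*((-27 + (1 - 1*(-3)))*(38 - 6)) = -594*(-27 + (1 + 3))*32 = -594*(-27 + 4)*32 = -(-13662)*32 = -594*(-736) = 437184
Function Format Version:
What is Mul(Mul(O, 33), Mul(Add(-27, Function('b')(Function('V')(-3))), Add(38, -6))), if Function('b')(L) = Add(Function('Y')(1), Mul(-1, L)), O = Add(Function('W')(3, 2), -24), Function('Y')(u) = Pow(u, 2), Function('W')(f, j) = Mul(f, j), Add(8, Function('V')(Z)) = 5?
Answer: 437184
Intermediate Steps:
Function('V')(Z) = -3 (Function('V')(Z) = Add(-8, 5) = -3)
O = -18 (O = Add(Mul(3, 2), -24) = Add(6, -24) = -18)
Function('b')(L) = Add(1, Mul(-1, L)) (Function('b')(L) = Add(Pow(1, 2), Mul(-1, L)) = Add(1, Mul(-1, L)))
Mul(Mul(O, 33), Mul(Add(-27, Function('b')(Function('V')(-3))), Add(38, -6))) = Mul(Mul(-18, 33), Mul(Add(-27, Add(1, Mul(-1, -3))), Add(38, -6))) = Mul(-594, Mul(Add(-27, Add(1, 3)), 32)) = Mul(-594, Mul(Add(-27, 4), 32)) = Mul(-594, Mul(-23, 32)) = Mul(-594, -736) = 437184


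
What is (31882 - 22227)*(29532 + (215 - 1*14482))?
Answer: 147383575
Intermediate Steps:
(31882 - 22227)*(29532 + (215 - 1*14482)) = 9655*(29532 + (215 - 14482)) = 9655*(29532 - 14267) = 9655*15265 = 147383575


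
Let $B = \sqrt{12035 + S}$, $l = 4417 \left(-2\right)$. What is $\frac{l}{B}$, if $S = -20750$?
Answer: $\frac{1262 i \sqrt{8715}}{1245} \approx 94.629 i$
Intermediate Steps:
$l = -8834$
$B = i \sqrt{8715}$ ($B = \sqrt{12035 - 20750} = \sqrt{-8715} = i \sqrt{8715} \approx 93.354 i$)
$\frac{l}{B} = - \frac{8834}{i \sqrt{8715}} = - 8834 \left(- \frac{i \sqrt{8715}}{8715}\right) = \frac{1262 i \sqrt{8715}}{1245}$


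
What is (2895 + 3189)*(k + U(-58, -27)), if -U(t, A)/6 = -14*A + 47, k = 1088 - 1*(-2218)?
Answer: 4599504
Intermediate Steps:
k = 3306 (k = 1088 + 2218 = 3306)
U(t, A) = -282 + 84*A (U(t, A) = -6*(-14*A + 47) = -6*(47 - 14*A) = -282 + 84*A)
(2895 + 3189)*(k + U(-58, -27)) = (2895 + 3189)*(3306 + (-282 + 84*(-27))) = 6084*(3306 + (-282 - 2268)) = 6084*(3306 - 2550) = 6084*756 = 4599504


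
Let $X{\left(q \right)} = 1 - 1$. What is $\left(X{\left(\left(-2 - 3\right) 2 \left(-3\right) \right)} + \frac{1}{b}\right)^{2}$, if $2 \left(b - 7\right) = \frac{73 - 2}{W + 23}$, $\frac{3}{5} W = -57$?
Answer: $\frac{20736}{877969} \approx 0.023618$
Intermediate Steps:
$W = -95$ ($W = \frac{5}{3} \left(-57\right) = -95$)
$X{\left(q \right)} = 0$
$b = \frac{937}{144}$ ($b = 7 + \frac{\left(73 - 2\right) \frac{1}{-95 + 23}}{2} = 7 + \frac{71 \frac{1}{-72}}{2} = 7 + \frac{71 \left(- \frac{1}{72}\right)}{2} = 7 + \frac{1}{2} \left(- \frac{71}{72}\right) = 7 - \frac{71}{144} = \frac{937}{144} \approx 6.5069$)
$\left(X{\left(\left(-2 - 3\right) 2 \left(-3\right) \right)} + \frac{1}{b}\right)^{2} = \left(0 + \frac{1}{\frac{937}{144}}\right)^{2} = \left(0 + \frac{144}{937}\right)^{2} = \left(\frac{144}{937}\right)^{2} = \frac{20736}{877969}$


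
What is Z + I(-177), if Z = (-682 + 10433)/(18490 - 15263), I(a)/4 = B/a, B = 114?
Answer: 12115/27199 ≈ 0.44542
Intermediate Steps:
I(a) = 456/a (I(a) = 4*(114/a) = 456/a)
Z = 1393/461 (Z = 9751/3227 = 9751*(1/3227) = 1393/461 ≈ 3.0217)
Z + I(-177) = 1393/461 + 456/(-177) = 1393/461 + 456*(-1/177) = 1393/461 - 152/59 = 12115/27199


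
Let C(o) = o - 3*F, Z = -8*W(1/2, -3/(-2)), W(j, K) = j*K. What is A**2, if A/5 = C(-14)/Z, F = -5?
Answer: 25/36 ≈ 0.69444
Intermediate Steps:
W(j, K) = K*j
Z = -6 (Z = -8*(-3/(-2))*1/2 = -8*(-3*(-1/2))*1*(1/2) = -12/2 = -8*3/4 = -6)
C(o) = 15 + o (C(o) = o - 3*(-5) = o + 15 = 15 + o)
A = -5/6 (A = 5*((15 - 14)/(-6)) = 5*(1*(-1/6)) = 5*(-1/6) = -5/6 ≈ -0.83333)
A**2 = (-5/6)**2 = 25/36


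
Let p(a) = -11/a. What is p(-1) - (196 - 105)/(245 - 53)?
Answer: 2021/192 ≈ 10.526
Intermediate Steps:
p(-1) - (196 - 105)/(245 - 53) = -11/(-1) - (196 - 105)/(245 - 53) = -11*(-1) - 91/192 = 11 - 91/192 = 2021/192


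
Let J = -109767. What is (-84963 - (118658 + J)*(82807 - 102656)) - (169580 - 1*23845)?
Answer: 176246761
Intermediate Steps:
(-84963 - (118658 + J)*(82807 - 102656)) - (169580 - 1*23845) = (-84963 - (118658 - 109767)*(82807 - 102656)) - (169580 - 1*23845) = (-84963 - 8891*(-19849)) - (169580 - 23845) = (-84963 - 1*(-176477459)) - 1*145735 = (-84963 + 176477459) - 145735 = 176392496 - 145735 = 176246761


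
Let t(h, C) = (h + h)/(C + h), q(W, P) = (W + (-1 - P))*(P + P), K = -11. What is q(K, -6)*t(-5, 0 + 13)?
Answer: -90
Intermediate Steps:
q(W, P) = 2*P*(-1 + W - P) (q(W, P) = (-1 + W - P)*(2*P) = 2*P*(-1 + W - P))
t(h, C) = 2*h/(C + h) (t(h, C) = (2*h)/(C + h) = 2*h/(C + h))
q(K, -6)*t(-5, 0 + 13) = (2*(-6)*(-1 - 11 - 1*(-6)))*(2*(-5)/((0 + 13) - 5)) = (2*(-6)*(-1 - 11 + 6))*(2*(-5)/(13 - 5)) = (2*(-6)*(-6))*(2*(-5)/8) = 72*(2*(-5)*(⅛)) = 72*(-5/4) = -90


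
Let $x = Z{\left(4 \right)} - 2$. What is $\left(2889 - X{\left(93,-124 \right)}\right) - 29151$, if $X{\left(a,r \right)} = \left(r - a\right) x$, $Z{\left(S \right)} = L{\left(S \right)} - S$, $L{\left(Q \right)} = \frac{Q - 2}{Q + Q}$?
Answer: $- \frac{110039}{4} \approx -27510.0$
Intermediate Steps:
$L{\left(Q \right)} = \frac{-2 + Q}{2 Q}$
$Z{\left(S \right)} = - S + \frac{-2 + S}{2 S}$ ($Z{\left(S \right)} = \frac{-2 + S}{2 S} - S = - S + \frac{-2 + S}{2 S}$)
$x = - \frac{23}{4}$ ($x = \left(\frac{1}{2} - 4 - \frac{1}{4}\right) - 2 = - \frac{15}{4} - 2 = - \frac{23}{4} \approx -5.75$)
$X{\left(a,r \right)} = - \frac{23 r}{4} + \frac{23 a}{4}$ ($X{\left(a,r \right)} = \left(r - a\right) \left(- \frac{23}{4}\right) = - \frac{23 r}{4} + \frac{23 a}{4}$)
$\left(2889 - X{\left(93,-124 \right)}\right) - 29151 = \left(2889 - \left(\left(- \frac{23}{4}\right) \left(-124\right) + \frac{23}{4} \cdot 93\right)\right) - 29151 = \left(2889 - \left(713 + \frac{2139}{4}\right)\right) - 29151 = \left(2889 - \frac{4991}{4}\right) - 29151 = \frac{6565}{4} - 29151 = - \frac{110039}{4}$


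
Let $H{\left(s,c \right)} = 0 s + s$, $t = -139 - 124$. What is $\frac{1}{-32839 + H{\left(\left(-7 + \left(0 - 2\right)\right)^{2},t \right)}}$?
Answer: $- \frac{1}{32758} \approx -3.0527 \cdot 10^{-5}$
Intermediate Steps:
$t = -263$ ($t = -139 - 124 = -263$)
$H{\left(s,c \right)} = s$ ($H{\left(s,c \right)} = 0 + s = s$)
$\frac{1}{-32839 + H{\left(\left(-7 + \left(0 - 2\right)\right)^{2},t \right)}} = \frac{1}{-32839 + \left(-7 + \left(0 - 2\right)\right)^{2}} = \frac{1}{-32839 + \left(-7 - 2\right)^{2}} = \frac{1}{-32839 + \left(-9\right)^{2}} = \frac{1}{-32839 + 81} = \frac{1}{-32758} = - \frac{1}{32758}$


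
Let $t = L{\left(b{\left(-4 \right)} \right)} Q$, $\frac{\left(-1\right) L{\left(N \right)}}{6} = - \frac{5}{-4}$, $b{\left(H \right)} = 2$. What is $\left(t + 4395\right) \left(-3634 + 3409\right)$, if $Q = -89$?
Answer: $- \frac{2278125}{2} \approx -1.1391 \cdot 10^{6}$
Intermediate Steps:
$L{\left(N \right)} = - \frac{15}{2}$ ($L{\left(N \right)} = - 6 \left(- \frac{5}{-4}\right) = - 6 \left(\left(-5\right) \left(- \frac{1}{4}\right)\right) = \left(-6\right) \frac{5}{4} = - \frac{15}{2}$)
$t = \frac{1335}{2}$ ($t = \left(- \frac{15}{2}\right) \left(-89\right) = \frac{1335}{2} \approx 667.5$)
$\left(t + 4395\right) \left(-3634 + 3409\right) = \left(\frac{1335}{2} + 4395\right) \left(-3634 + 3409\right) = \frac{10125}{2} \left(-225\right) = - \frac{2278125}{2}$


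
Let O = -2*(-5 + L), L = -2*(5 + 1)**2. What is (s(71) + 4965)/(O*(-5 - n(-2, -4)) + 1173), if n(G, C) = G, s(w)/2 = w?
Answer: 5107/711 ≈ 7.1828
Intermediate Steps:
s(w) = 2*w
L = -72 (L = -2*6**2 = -2*36 = -72)
O = 154 (O = -2*(-5 - 72) = -2*(-77) = 154)
(s(71) + 4965)/(O*(-5 - n(-2, -4)) + 1173) = (2*71 + 4965)/(154*(-5 - 1*(-2)) + 1173) = (142 + 4965)/(154*(-5 + 2) + 1173) = 5107/(154*(-3) + 1173) = 5107/(-462 + 1173) = 5107/711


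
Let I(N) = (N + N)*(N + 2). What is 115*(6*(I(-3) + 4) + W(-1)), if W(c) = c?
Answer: 6785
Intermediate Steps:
I(N) = 2*N*(2 + N) (I(N) = (2*N)*(2 + N) = 2*N*(2 + N))
115*(6*(I(-3) + 4) + W(-1)) = 115*(6*(2*(-3)*(2 - 3) + 4) - 1) = 115*(6*(2*(-3)*(-1) + 4) - 1) = 115*(6*(6 + 4) - 1) = 115*(6*10 - 1) = 115*(60 - 1) = 115*59 = 6785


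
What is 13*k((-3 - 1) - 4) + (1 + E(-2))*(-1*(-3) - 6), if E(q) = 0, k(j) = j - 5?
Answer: -172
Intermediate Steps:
k(j) = -5 + j
13*k((-3 - 1) - 4) + (1 + E(-2))*(-1*(-3) - 6) = 13*(-5 + ((-3 - 1) - 4)) + (1 + 0)*(-1*(-3) - 6) = 13*(-5 + (-4 - 4)) + 1*(3 - 6) = 13*(-5 - 8) + 1*(-3) = 13*(-13) - 3 = -169 - 3 = -172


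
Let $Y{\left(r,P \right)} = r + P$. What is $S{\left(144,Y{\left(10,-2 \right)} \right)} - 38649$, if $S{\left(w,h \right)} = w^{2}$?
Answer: $-17913$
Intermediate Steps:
$Y{\left(r,P \right)} = P + r$
$S{\left(144,Y{\left(10,-2 \right)} \right)} - 38649 = 144^{2} - 38649 = 20736 - 38649 = -17913$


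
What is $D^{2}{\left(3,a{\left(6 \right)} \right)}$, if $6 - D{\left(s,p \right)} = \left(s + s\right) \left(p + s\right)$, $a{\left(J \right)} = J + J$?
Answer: $7056$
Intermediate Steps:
$a{\left(J \right)} = 2 J$
$D{\left(s,p \right)} = 6 - 2 s \left(p + s\right)$ ($D{\left(s,p \right)} = 6 - \left(s + s\right) \left(p + s\right) = 6 - 2 s \left(p + s\right)$)
$D^{2}{\left(3,a{\left(6 \right)} \right)} = \left(6 - 2 \cdot 3^{2} - 2 \cdot 2 \cdot 6 \cdot 3\right)^{2} = \left(6 - 18 - 24 \cdot 3\right)^{2} = \left(6 - 18 - 72\right)^{2} = \left(-84\right)^{2} = 7056$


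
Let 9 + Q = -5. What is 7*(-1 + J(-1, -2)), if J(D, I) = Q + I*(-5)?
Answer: -35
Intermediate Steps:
Q = -14 (Q = -9 - 5 = -14)
J(D, I) = -14 - 5*I (J(D, I) = -14 + I*(-5) = -14 - 5*I)
7*(-1 + J(-1, -2)) = 7*(-1 + (-14 - 5*(-2))) = 7*(-1 + (-14 + 10)) = 7*(-1 - 4) = 7*(-5) = -35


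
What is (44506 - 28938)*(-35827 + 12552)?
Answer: -362345200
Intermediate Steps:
(44506 - 28938)*(-35827 + 12552) = 15568*(-23275) = -362345200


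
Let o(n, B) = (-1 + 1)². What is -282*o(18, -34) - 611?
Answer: -611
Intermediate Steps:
o(n, B) = 0 (o(n, B) = 0² = 0)
-282*o(18, -34) - 611 = -282*0 - 611 = 0 - 611 = -611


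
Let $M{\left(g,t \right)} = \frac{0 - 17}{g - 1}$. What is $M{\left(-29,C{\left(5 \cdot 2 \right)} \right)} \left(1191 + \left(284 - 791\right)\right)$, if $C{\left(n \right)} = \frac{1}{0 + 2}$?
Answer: $\frac{1938}{5} \approx 387.6$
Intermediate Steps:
$C{\left(n \right)} = \frac{1}{2}$
$M{\left(g,t \right)} = - \frac{17}{-1 + g}$
$M{\left(-29,C{\left(5 \cdot 2 \right)} \right)} \left(1191 + \left(284 - 791\right)\right) = - \frac{17}{-1 - 29} \left(1191 + \left(284 - 791\right)\right) = - \frac{17}{-30} \left(1191 + \left(284 - 791\right)\right) = \left(-17\right) \left(- \frac{1}{30}\right) \left(1191 - 507\right) = \frac{17}{30} \cdot 684 = \frac{1938}{5}$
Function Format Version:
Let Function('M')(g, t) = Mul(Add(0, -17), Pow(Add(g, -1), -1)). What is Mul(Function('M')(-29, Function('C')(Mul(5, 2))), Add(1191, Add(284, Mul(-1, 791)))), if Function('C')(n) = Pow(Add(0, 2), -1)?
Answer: Rational(1938, 5) ≈ 387.60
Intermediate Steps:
Function('C')(n) = Rational(1, 2) (Function('C')(n) = Pow(2, -1) = Rational(1, 2))
Function('M')(g, t) = Mul(-17, Pow(Add(-1, g), -1))
Mul(Function('M')(-29, Function('C')(Mul(5, 2))), Add(1191, Add(284, Mul(-1, 791)))) = Mul(Mul(-17, Pow(Add(-1, -29), -1)), Add(1191, Add(284, Mul(-1, 791)))) = Mul(Mul(-17, Pow(-30, -1)), Add(1191, Add(284, -791))) = Mul(Mul(-17, Rational(-1, 30)), Add(1191, -507)) = Mul(Rational(17, 30), 684) = Rational(1938, 5)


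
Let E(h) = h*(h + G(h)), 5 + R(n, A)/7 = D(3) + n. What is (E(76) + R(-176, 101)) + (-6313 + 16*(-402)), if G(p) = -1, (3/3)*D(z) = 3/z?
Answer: -8305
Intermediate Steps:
D(z) = 3/z
R(n, A) = -28 + 7*n (R(n, A) = -35 + 7*(3/3 + n) = -35 + 7*(3*(⅓) + n) = -35 + 7*(1 + n) = -35 + (7 + 7*n) = -28 + 7*n)
E(h) = h*(-1 + h) (E(h) = h*(h - 1) = h*(-1 + h))
(E(76) + R(-176, 101)) + (-6313 + 16*(-402)) = (76*(-1 + 76) + (-28 + 7*(-176))) + (-6313 + 16*(-402)) = (76*75 + (-28 - 1232)) + (-6313 - 6432) = (5700 - 1260) - 12745 = 4440 - 12745 = -8305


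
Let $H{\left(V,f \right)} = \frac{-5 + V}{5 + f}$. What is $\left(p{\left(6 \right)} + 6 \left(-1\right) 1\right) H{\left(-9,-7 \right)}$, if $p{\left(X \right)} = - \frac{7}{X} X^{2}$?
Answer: $-336$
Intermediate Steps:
$H{\left(V,f \right)} = \frac{-5 + V}{5 + f}$
$p{\left(X \right)} = - 7 X$
$\left(p{\left(6 \right)} + 6 \left(-1\right) 1\right) H{\left(-9,-7 \right)} = \left(\left(-7\right) 6 + 6 \left(-1\right) 1\right) \frac{-5 - 9}{5 - 7} = \left(-42 - 6\right) \frac{1}{-2} \left(-14\right) = \left(-42 - 6\right) \left(\left(- \frac{1}{2}\right) \left(-14\right)\right) = \left(-48\right) 7 = -336$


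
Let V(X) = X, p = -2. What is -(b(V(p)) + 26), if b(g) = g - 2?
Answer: -22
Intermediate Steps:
b(g) = -2 + g
-(b(V(p)) + 26) = -((-2 - 2) + 26) = -(-4 + 26) = -1*22 = -22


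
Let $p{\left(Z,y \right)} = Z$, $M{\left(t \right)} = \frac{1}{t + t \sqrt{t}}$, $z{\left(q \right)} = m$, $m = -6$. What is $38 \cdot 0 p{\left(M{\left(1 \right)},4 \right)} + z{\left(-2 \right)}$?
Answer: $-6$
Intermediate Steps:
$z{\left(q \right)} = -6$
$M{\left(t \right)} = \frac{1}{t + t^{\frac{3}{2}}}$
$38 \cdot 0 p{\left(M{\left(1 \right)},4 \right)} + z{\left(-2 \right)} = 38 \frac{0}{1 + 1^{\frac{3}{2}}} - 6 = 38 \frac{0}{1 + 1} - 6 = 38 \cdot \frac{0}{2} - 6 = 38 \cdot 0 \cdot \frac{1}{2} - 6 = 38 \cdot 0 - 6 = 0 - 6 = -6$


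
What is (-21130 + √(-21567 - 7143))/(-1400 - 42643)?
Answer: 21130/44043 - I*√3190/14681 ≈ 0.47976 - 0.0038472*I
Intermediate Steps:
(-21130 + √(-21567 - 7143))/(-1400 - 42643) = (-21130 + √(-28710))/(-44043) = (-21130 + 3*I*√3190)*(-1/44043) = 21130/44043 - I*√3190/14681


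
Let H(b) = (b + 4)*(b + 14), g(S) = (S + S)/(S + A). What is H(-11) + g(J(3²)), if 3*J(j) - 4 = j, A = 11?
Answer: -470/23 ≈ -20.435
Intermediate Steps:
J(j) = 4/3 + j/3
g(S) = 2*S/(11 + S) (g(S) = (S + S)/(S + 11) = (2*S)/(11 + S) = 2*S/(11 + S))
H(b) = (4 + b)*(14 + b)
H(-11) + g(J(3²)) = (56 + (-11)² + 18*(-11)) + 2*(4/3 + (⅓)*3²)/(11 + (4/3 + (⅓)*3²)) = (56 + 121 - 198) + 2*(4/3 + (⅓)*9)/(11 + (4/3 + (⅓)*9)) = -21 + 2*(4/3 + 3)/(11 + (4/3 + 3)) = -21 + 2*(13/3)/(11 + 13/3) = -21 + 2*(13/3)/(46/3) = -21 + 2*(13/3)*(3/46) = -21 + 13/23 = -470/23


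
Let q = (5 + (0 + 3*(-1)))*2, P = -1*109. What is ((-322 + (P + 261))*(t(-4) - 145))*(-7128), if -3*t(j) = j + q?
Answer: -175705200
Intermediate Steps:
P = -109
q = 4 (q = (5 + (0 - 3))*2 = (5 - 3)*2 = 2*2 = 4)
t(j) = -4/3 - j/3 (t(j) = -(j + 4)/3 = -(4 + j)/3 = -4/3 - j/3)
((-322 + (P + 261))*(t(-4) - 145))*(-7128) = ((-322 + (-109 + 261))*((-4/3 - 1/3*(-4)) - 145))*(-7128) = ((-322 + 152)*((-4/3 + 4/3) - 145))*(-7128) = -170*(0 - 145)*(-7128) = -170*(-145)*(-7128) = 24650*(-7128) = -175705200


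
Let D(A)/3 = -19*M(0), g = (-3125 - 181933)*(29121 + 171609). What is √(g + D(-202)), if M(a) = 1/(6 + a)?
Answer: I*√148586769398/2 ≈ 1.9273e+5*I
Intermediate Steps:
g = -37146692340 (g = -185058*200730 = -37146692340)
D(A) = -19/2 (D(A) = 3*(-19/(6 + 0)) = 3*(-19/6) = -19/2)
√(g + D(-202)) = √(-37146692340 - 19/2) = √(-74293384699/2) = I*√148586769398/2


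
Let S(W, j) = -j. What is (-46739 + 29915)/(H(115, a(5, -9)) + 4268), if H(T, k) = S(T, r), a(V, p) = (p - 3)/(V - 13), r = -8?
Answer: -4206/1069 ≈ -3.9345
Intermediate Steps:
a(V, p) = (-3 + p)/(-13 + V)
H(T, k) = 8 (H(T, k) = -1*(-8) = 8)
(-46739 + 29915)/(H(115, a(5, -9)) + 4268) = (-46739 + 29915)/(8 + 4268) = -16824/4276 = -16824*1/4276 = -4206/1069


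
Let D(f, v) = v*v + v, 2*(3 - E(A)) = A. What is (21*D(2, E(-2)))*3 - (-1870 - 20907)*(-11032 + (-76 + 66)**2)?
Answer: -248996904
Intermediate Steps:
E(A) = 3 - A/2
D(f, v) = v + v**2 (D(f, v) = v**2 + v = v + v**2)
(21*D(2, E(-2)))*3 - (-1870 - 20907)*(-11032 + (-76 + 66)**2) = (21*((3 - 1/2*(-2))*(1 + (3 - 1/2*(-2)))))*3 - (-1870 - 20907)*(-11032 + (-76 + 66)**2) = (21*((3 + 1)*(1 + (3 + 1))))*3 - (-22777)*(-11032 + (-10)**2) = (21*(4*(1 + 4)))*3 - (-22777)*(-11032 + 100) = (21*(4*5))*3 - (-22777)*(-10932) = (21*20)*3 - 1*248998164 = 420*3 - 248998164 = 1260 - 248998164 = -248996904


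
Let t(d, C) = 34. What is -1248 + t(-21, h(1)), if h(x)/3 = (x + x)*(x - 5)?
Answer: -1214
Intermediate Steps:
h(x) = 6*x*(-5 + x) (h(x) = 3*((x + x)*(x - 5)) = 3*((2*x)*(-5 + x)) = 3*(2*x*(-5 + x)) = 6*x*(-5 + x))
-1248 + t(-21, h(1)) = -1248 + 34 = -1214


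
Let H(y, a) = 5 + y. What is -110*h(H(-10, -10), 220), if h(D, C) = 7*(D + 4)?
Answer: 770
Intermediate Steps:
h(D, C) = 28 + 7*D (h(D, C) = 7*(4 + D) = 28 + 7*D)
-110*h(H(-10, -10), 220) = -110*(28 + 7*(5 - 10)) = -110*(28 + 7*(-5)) = -110*(28 - 35) = -110*(-7) = 770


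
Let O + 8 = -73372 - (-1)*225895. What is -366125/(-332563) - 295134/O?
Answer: -3846463097/4610985995 ≈ -0.83420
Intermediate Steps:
O = 152515 (O = -8 + (-73372 - (-1)*225895) = -8 + (-73372 - 1*(-225895)) = -8 + (-73372 + 225895) = -8 + 152523 = 152515)
-366125/(-332563) - 295134/O = -366125/(-332563) - 295134/152515 = -366125*(-1/332563) - 295134*1/152515 = 366125/332563 - 295134/152515 = -3846463097/4610985995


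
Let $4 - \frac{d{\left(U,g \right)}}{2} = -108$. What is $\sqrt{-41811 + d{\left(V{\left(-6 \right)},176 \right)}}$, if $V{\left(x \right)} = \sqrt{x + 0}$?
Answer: $i \sqrt{41587} \approx 203.93 i$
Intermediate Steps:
$V{\left(x \right)} = \sqrt{x}$
$d{\left(U,g \right)} = 224$ ($d{\left(U,g \right)} = 8 - -216 = 8 + 216 = 224$)
$\sqrt{-41811 + d{\left(V{\left(-6 \right)},176 \right)}} = \sqrt{-41811 + 224} = \sqrt{-41587} = i \sqrt{41587}$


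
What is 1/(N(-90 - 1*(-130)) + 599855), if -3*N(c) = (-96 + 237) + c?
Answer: 3/1799384 ≈ 1.6672e-6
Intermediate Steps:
N(c) = -47 - c/3 (N(c) = -((-96 + 237) + c)/3 = -(141 + c)/3 = -47 - c/3)
1/(N(-90 - 1*(-130)) + 599855) = 1/((-47 - (-90 - 1*(-130))/3) + 599855) = 1/((-47 - (-90 + 130)/3) + 599855) = 1/((-47 - 1/3*40) + 599855) = 1/((-47 - 40/3) + 599855) = 1/(-181/3 + 599855) = 1/(1799384/3) = 3/1799384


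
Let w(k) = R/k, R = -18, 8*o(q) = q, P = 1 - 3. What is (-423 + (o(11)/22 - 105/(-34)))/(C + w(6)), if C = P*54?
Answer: 114199/30192 ≈ 3.7824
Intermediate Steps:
P = -2
o(q) = q/8
C = -108 (C = -2*54 = -108)
w(k) = -18/k
(-423 + (o(11)/22 - 105/(-34)))/(C + w(6)) = (-423 + (((⅛)*11)/22 - 105/(-34)))/(-108 - 18/6) = (-423 + ((11/8)*(1/22) - 105*(-1/34)))/(-108 - 18*⅙) = (-423 + (1/16 + 105/34))/(-108 - 3) = (-423 + 857/272)/(-111) = -114199/272*(-1/111) = 114199/30192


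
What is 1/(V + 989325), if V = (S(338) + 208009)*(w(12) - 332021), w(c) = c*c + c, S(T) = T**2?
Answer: -1/106943502520 ≈ -9.3507e-12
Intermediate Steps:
w(c) = c + c**2 (w(c) = c**2 + c = c + c**2)
V = -106944491845 (V = (338**2 + 208009)*(12*(1 + 12) - 332021) = (114244 + 208009)*(12*13 - 332021) = 322253*(156 - 332021) = 322253*(-331865) = -106944491845)
1/(V + 989325) = 1/(-106944491845 + 989325) = 1/(-106943502520) = -1/106943502520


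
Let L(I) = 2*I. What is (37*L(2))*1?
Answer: 148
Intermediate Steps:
(37*L(2))*1 = (37*(2*2))*1 = (37*4)*1 = 148*1 = 148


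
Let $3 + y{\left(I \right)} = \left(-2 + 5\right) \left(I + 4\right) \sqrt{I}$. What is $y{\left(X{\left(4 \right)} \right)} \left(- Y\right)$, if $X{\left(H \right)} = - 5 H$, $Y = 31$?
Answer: $93 + 2976 i \sqrt{5} \approx 93.0 + 6654.5 i$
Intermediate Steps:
$y{\left(I \right)} = -3 + \sqrt{I} \left(12 + 3 I\right)$ ($y{\left(I \right)} = -3 + \left(-2 + 5\right) \left(I + 4\right) \sqrt{I} = -3 + 3 \left(4 + I\right) \sqrt{I} = -3 + \left(12 + 3 I\right) \sqrt{I} = -3 + \sqrt{I} \left(12 + 3 I\right)$)
$y{\left(X{\left(4 \right)} \right)} \left(- Y\right) = \left(-3 + 3 \left(\left(-5\right) 4\right)^{\frac{3}{2}} + 12 \sqrt{\left(-5\right) 4}\right) \left(\left(-1\right) 31\right) = \left(-3 + 3 \left(-20\right)^{\frac{3}{2}} + 12 \sqrt{-20}\right) \left(-31\right) = \left(-3 + 3 \left(- 40 i \sqrt{5}\right) + 12 \cdot 2 i \sqrt{5}\right) \left(-31\right) = \left(-3 - 120 i \sqrt{5} + 24 i \sqrt{5}\right) \left(-31\right) = \left(-3 - 96 i \sqrt{5}\right) \left(-31\right) = 93 + 2976 i \sqrt{5}$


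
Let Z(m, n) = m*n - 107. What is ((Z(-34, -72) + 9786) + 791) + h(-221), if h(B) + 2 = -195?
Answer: 12721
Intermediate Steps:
h(B) = -197 (h(B) = -2 - 195 = -197)
Z(m, n) = -107 + m*n
((Z(-34, -72) + 9786) + 791) + h(-221) = (((-107 - 34*(-72)) + 9786) + 791) - 197 = (((-107 + 2448) + 9786) + 791) - 197 = ((2341 + 9786) + 791) - 197 = (12127 + 791) - 197 = 12918 - 197 = 12721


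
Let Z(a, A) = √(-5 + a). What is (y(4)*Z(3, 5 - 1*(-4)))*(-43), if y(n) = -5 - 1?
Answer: 258*I*√2 ≈ 364.87*I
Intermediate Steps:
y(n) = -6
(y(4)*Z(3, 5 - 1*(-4)))*(-43) = -6*√(-5 + 3)*(-43) = -6*I*√2*(-43) = 258*I*√2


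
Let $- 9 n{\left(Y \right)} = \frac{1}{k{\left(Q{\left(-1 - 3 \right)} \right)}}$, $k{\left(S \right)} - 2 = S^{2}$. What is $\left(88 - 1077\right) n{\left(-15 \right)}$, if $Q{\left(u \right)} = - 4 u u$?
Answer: $\frac{989}{36882} \approx 0.026815$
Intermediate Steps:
$Q{\left(u \right)} = - 4 u^{2}$
$k{\left(S \right)} = 2 + S^{2}$
$n{\left(Y \right)} = - \frac{1}{36882}$ ($n{\left(Y \right)} = - \frac{1}{9 \left(2 + \left(- 4 \left(-1 - 3\right)^{2}\right)^{2}\right)} = - \frac{1}{9 \left(2 + \left(- 4 \left(-4\right)^{2}\right)^{2}\right)} = - \frac{1}{9 \left(2 + \left(\left(-4\right) 16\right)^{2}\right)} = - \frac{1}{9 \left(2 + \left(-64\right)^{2}\right)} = - \frac{1}{9 \left(2 + 4096\right)} = - \frac{1}{9 \cdot 4098} = \left(- \frac{1}{9}\right) \frac{1}{4098} = - \frac{1}{36882}$)
$\left(88 - 1077\right) n{\left(-15 \right)} = \left(88 - 1077\right) \left(- \frac{1}{36882}\right) = \left(-989\right) \left(- \frac{1}{36882}\right) = \frac{989}{36882}$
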